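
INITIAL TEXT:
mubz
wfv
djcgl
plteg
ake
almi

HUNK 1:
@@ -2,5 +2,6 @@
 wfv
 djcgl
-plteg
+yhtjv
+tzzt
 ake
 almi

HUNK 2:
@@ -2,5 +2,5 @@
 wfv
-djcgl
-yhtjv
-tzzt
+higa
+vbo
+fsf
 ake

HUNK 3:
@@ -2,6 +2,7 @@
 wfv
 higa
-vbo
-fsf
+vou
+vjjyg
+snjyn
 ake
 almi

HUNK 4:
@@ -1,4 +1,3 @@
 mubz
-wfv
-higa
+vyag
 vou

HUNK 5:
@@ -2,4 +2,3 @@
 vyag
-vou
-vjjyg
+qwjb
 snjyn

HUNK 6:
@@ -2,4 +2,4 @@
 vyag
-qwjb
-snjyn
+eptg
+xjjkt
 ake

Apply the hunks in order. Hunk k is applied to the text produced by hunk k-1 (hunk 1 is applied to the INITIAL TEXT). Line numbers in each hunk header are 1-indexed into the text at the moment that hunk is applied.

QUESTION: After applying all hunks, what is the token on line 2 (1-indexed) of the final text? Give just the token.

Hunk 1: at line 2 remove [plteg] add [yhtjv,tzzt] -> 7 lines: mubz wfv djcgl yhtjv tzzt ake almi
Hunk 2: at line 2 remove [djcgl,yhtjv,tzzt] add [higa,vbo,fsf] -> 7 lines: mubz wfv higa vbo fsf ake almi
Hunk 3: at line 2 remove [vbo,fsf] add [vou,vjjyg,snjyn] -> 8 lines: mubz wfv higa vou vjjyg snjyn ake almi
Hunk 4: at line 1 remove [wfv,higa] add [vyag] -> 7 lines: mubz vyag vou vjjyg snjyn ake almi
Hunk 5: at line 2 remove [vou,vjjyg] add [qwjb] -> 6 lines: mubz vyag qwjb snjyn ake almi
Hunk 6: at line 2 remove [qwjb,snjyn] add [eptg,xjjkt] -> 6 lines: mubz vyag eptg xjjkt ake almi
Final line 2: vyag

Answer: vyag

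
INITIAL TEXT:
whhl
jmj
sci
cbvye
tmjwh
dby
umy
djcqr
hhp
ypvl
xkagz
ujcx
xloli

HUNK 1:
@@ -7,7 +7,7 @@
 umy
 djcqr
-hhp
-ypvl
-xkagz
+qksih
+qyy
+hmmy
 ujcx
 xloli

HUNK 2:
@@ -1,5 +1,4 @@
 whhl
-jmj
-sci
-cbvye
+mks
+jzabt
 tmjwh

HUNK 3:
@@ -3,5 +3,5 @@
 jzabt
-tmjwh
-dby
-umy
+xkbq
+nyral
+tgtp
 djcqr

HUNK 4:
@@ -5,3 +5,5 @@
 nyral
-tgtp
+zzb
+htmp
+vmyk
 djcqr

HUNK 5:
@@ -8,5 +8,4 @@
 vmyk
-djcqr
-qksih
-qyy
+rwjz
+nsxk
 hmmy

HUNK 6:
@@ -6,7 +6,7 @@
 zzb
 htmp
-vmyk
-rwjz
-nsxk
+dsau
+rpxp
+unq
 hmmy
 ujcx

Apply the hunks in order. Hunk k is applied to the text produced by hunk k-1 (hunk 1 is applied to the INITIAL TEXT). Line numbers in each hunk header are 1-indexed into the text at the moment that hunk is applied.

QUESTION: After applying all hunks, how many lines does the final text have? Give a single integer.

Hunk 1: at line 7 remove [hhp,ypvl,xkagz] add [qksih,qyy,hmmy] -> 13 lines: whhl jmj sci cbvye tmjwh dby umy djcqr qksih qyy hmmy ujcx xloli
Hunk 2: at line 1 remove [jmj,sci,cbvye] add [mks,jzabt] -> 12 lines: whhl mks jzabt tmjwh dby umy djcqr qksih qyy hmmy ujcx xloli
Hunk 3: at line 3 remove [tmjwh,dby,umy] add [xkbq,nyral,tgtp] -> 12 lines: whhl mks jzabt xkbq nyral tgtp djcqr qksih qyy hmmy ujcx xloli
Hunk 4: at line 5 remove [tgtp] add [zzb,htmp,vmyk] -> 14 lines: whhl mks jzabt xkbq nyral zzb htmp vmyk djcqr qksih qyy hmmy ujcx xloli
Hunk 5: at line 8 remove [djcqr,qksih,qyy] add [rwjz,nsxk] -> 13 lines: whhl mks jzabt xkbq nyral zzb htmp vmyk rwjz nsxk hmmy ujcx xloli
Hunk 6: at line 6 remove [vmyk,rwjz,nsxk] add [dsau,rpxp,unq] -> 13 lines: whhl mks jzabt xkbq nyral zzb htmp dsau rpxp unq hmmy ujcx xloli
Final line count: 13

Answer: 13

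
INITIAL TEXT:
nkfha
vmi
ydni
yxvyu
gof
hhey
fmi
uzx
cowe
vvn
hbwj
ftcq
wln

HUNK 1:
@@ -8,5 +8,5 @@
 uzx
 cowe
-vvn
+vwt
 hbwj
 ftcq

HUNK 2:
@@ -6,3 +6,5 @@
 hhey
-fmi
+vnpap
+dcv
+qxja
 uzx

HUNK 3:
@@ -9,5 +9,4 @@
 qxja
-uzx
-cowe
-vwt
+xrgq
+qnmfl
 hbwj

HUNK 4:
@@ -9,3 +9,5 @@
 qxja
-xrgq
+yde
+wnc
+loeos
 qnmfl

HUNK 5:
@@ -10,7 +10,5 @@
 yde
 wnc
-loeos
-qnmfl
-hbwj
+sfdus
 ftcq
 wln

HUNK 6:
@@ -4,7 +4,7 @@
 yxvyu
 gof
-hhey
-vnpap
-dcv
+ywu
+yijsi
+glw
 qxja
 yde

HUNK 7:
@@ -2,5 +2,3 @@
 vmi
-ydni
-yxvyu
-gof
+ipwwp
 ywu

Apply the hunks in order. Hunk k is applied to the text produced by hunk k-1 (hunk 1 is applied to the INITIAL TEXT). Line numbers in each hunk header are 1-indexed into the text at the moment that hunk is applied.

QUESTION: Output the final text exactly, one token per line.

Hunk 1: at line 8 remove [vvn] add [vwt] -> 13 lines: nkfha vmi ydni yxvyu gof hhey fmi uzx cowe vwt hbwj ftcq wln
Hunk 2: at line 6 remove [fmi] add [vnpap,dcv,qxja] -> 15 lines: nkfha vmi ydni yxvyu gof hhey vnpap dcv qxja uzx cowe vwt hbwj ftcq wln
Hunk 3: at line 9 remove [uzx,cowe,vwt] add [xrgq,qnmfl] -> 14 lines: nkfha vmi ydni yxvyu gof hhey vnpap dcv qxja xrgq qnmfl hbwj ftcq wln
Hunk 4: at line 9 remove [xrgq] add [yde,wnc,loeos] -> 16 lines: nkfha vmi ydni yxvyu gof hhey vnpap dcv qxja yde wnc loeos qnmfl hbwj ftcq wln
Hunk 5: at line 10 remove [loeos,qnmfl,hbwj] add [sfdus] -> 14 lines: nkfha vmi ydni yxvyu gof hhey vnpap dcv qxja yde wnc sfdus ftcq wln
Hunk 6: at line 4 remove [hhey,vnpap,dcv] add [ywu,yijsi,glw] -> 14 lines: nkfha vmi ydni yxvyu gof ywu yijsi glw qxja yde wnc sfdus ftcq wln
Hunk 7: at line 2 remove [ydni,yxvyu,gof] add [ipwwp] -> 12 lines: nkfha vmi ipwwp ywu yijsi glw qxja yde wnc sfdus ftcq wln

Answer: nkfha
vmi
ipwwp
ywu
yijsi
glw
qxja
yde
wnc
sfdus
ftcq
wln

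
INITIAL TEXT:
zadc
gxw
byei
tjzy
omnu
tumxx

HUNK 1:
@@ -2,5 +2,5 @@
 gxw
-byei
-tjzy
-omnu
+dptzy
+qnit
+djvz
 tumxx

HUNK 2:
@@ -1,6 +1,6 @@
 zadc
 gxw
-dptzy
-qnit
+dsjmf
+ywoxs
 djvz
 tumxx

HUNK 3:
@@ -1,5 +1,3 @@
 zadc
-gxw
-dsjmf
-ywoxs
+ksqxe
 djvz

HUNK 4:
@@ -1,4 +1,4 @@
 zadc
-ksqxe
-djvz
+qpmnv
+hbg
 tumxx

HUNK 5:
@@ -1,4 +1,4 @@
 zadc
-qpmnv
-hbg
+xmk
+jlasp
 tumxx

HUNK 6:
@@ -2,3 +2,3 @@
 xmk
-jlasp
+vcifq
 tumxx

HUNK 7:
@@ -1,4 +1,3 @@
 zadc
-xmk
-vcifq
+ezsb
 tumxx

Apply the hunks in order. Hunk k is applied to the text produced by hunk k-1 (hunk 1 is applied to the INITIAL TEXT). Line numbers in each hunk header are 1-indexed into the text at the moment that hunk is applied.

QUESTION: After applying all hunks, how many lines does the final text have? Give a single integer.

Hunk 1: at line 2 remove [byei,tjzy,omnu] add [dptzy,qnit,djvz] -> 6 lines: zadc gxw dptzy qnit djvz tumxx
Hunk 2: at line 1 remove [dptzy,qnit] add [dsjmf,ywoxs] -> 6 lines: zadc gxw dsjmf ywoxs djvz tumxx
Hunk 3: at line 1 remove [gxw,dsjmf,ywoxs] add [ksqxe] -> 4 lines: zadc ksqxe djvz tumxx
Hunk 4: at line 1 remove [ksqxe,djvz] add [qpmnv,hbg] -> 4 lines: zadc qpmnv hbg tumxx
Hunk 5: at line 1 remove [qpmnv,hbg] add [xmk,jlasp] -> 4 lines: zadc xmk jlasp tumxx
Hunk 6: at line 2 remove [jlasp] add [vcifq] -> 4 lines: zadc xmk vcifq tumxx
Hunk 7: at line 1 remove [xmk,vcifq] add [ezsb] -> 3 lines: zadc ezsb tumxx
Final line count: 3

Answer: 3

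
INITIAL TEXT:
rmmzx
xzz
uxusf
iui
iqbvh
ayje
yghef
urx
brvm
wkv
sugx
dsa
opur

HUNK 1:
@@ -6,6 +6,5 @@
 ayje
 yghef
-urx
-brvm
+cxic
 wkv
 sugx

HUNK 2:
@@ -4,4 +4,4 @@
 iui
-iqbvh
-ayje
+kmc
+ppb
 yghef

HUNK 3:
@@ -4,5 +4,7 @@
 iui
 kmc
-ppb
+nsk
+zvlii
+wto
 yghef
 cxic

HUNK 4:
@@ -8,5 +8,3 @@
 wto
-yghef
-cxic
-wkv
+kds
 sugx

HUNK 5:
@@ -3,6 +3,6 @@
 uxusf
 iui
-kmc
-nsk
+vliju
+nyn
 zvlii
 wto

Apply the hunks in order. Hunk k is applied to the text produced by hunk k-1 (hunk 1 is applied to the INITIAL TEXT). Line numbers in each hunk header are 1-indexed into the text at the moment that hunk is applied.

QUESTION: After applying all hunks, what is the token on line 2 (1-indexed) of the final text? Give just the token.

Answer: xzz

Derivation:
Hunk 1: at line 6 remove [urx,brvm] add [cxic] -> 12 lines: rmmzx xzz uxusf iui iqbvh ayje yghef cxic wkv sugx dsa opur
Hunk 2: at line 4 remove [iqbvh,ayje] add [kmc,ppb] -> 12 lines: rmmzx xzz uxusf iui kmc ppb yghef cxic wkv sugx dsa opur
Hunk 3: at line 4 remove [ppb] add [nsk,zvlii,wto] -> 14 lines: rmmzx xzz uxusf iui kmc nsk zvlii wto yghef cxic wkv sugx dsa opur
Hunk 4: at line 8 remove [yghef,cxic,wkv] add [kds] -> 12 lines: rmmzx xzz uxusf iui kmc nsk zvlii wto kds sugx dsa opur
Hunk 5: at line 3 remove [kmc,nsk] add [vliju,nyn] -> 12 lines: rmmzx xzz uxusf iui vliju nyn zvlii wto kds sugx dsa opur
Final line 2: xzz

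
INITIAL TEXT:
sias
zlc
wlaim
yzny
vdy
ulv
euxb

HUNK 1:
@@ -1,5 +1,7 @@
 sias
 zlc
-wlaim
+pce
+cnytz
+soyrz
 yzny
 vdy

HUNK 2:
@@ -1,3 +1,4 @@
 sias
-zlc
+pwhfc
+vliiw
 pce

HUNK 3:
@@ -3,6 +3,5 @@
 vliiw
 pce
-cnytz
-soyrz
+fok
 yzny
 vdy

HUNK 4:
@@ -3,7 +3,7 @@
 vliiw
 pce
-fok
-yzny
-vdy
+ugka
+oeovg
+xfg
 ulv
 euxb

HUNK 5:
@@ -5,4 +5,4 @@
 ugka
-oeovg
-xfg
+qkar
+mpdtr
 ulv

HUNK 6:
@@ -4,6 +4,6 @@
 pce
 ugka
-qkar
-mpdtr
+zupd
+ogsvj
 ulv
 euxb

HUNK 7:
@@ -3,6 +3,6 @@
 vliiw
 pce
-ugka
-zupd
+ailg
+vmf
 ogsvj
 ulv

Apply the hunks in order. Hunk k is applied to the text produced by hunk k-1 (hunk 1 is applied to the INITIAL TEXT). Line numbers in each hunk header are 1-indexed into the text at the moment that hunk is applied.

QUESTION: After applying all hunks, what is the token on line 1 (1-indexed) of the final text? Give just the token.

Answer: sias

Derivation:
Hunk 1: at line 1 remove [wlaim] add [pce,cnytz,soyrz] -> 9 lines: sias zlc pce cnytz soyrz yzny vdy ulv euxb
Hunk 2: at line 1 remove [zlc] add [pwhfc,vliiw] -> 10 lines: sias pwhfc vliiw pce cnytz soyrz yzny vdy ulv euxb
Hunk 3: at line 3 remove [cnytz,soyrz] add [fok] -> 9 lines: sias pwhfc vliiw pce fok yzny vdy ulv euxb
Hunk 4: at line 3 remove [fok,yzny,vdy] add [ugka,oeovg,xfg] -> 9 lines: sias pwhfc vliiw pce ugka oeovg xfg ulv euxb
Hunk 5: at line 5 remove [oeovg,xfg] add [qkar,mpdtr] -> 9 lines: sias pwhfc vliiw pce ugka qkar mpdtr ulv euxb
Hunk 6: at line 4 remove [qkar,mpdtr] add [zupd,ogsvj] -> 9 lines: sias pwhfc vliiw pce ugka zupd ogsvj ulv euxb
Hunk 7: at line 3 remove [ugka,zupd] add [ailg,vmf] -> 9 lines: sias pwhfc vliiw pce ailg vmf ogsvj ulv euxb
Final line 1: sias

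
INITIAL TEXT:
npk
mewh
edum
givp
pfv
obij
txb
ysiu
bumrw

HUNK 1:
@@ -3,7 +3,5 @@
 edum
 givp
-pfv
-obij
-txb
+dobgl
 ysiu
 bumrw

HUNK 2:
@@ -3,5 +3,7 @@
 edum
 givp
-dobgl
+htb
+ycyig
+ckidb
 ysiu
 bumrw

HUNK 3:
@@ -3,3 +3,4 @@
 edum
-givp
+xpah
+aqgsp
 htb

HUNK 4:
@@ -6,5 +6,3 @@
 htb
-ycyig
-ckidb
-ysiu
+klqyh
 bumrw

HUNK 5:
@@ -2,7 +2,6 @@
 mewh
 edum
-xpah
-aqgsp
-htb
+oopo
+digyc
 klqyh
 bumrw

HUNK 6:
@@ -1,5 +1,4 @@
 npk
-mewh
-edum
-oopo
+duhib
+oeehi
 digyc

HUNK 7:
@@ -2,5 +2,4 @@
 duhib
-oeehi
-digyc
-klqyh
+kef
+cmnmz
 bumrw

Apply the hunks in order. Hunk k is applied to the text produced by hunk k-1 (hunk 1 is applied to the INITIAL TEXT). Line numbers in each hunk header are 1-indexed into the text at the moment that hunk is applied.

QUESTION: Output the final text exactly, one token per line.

Hunk 1: at line 3 remove [pfv,obij,txb] add [dobgl] -> 7 lines: npk mewh edum givp dobgl ysiu bumrw
Hunk 2: at line 3 remove [dobgl] add [htb,ycyig,ckidb] -> 9 lines: npk mewh edum givp htb ycyig ckidb ysiu bumrw
Hunk 3: at line 3 remove [givp] add [xpah,aqgsp] -> 10 lines: npk mewh edum xpah aqgsp htb ycyig ckidb ysiu bumrw
Hunk 4: at line 6 remove [ycyig,ckidb,ysiu] add [klqyh] -> 8 lines: npk mewh edum xpah aqgsp htb klqyh bumrw
Hunk 5: at line 2 remove [xpah,aqgsp,htb] add [oopo,digyc] -> 7 lines: npk mewh edum oopo digyc klqyh bumrw
Hunk 6: at line 1 remove [mewh,edum,oopo] add [duhib,oeehi] -> 6 lines: npk duhib oeehi digyc klqyh bumrw
Hunk 7: at line 2 remove [oeehi,digyc,klqyh] add [kef,cmnmz] -> 5 lines: npk duhib kef cmnmz bumrw

Answer: npk
duhib
kef
cmnmz
bumrw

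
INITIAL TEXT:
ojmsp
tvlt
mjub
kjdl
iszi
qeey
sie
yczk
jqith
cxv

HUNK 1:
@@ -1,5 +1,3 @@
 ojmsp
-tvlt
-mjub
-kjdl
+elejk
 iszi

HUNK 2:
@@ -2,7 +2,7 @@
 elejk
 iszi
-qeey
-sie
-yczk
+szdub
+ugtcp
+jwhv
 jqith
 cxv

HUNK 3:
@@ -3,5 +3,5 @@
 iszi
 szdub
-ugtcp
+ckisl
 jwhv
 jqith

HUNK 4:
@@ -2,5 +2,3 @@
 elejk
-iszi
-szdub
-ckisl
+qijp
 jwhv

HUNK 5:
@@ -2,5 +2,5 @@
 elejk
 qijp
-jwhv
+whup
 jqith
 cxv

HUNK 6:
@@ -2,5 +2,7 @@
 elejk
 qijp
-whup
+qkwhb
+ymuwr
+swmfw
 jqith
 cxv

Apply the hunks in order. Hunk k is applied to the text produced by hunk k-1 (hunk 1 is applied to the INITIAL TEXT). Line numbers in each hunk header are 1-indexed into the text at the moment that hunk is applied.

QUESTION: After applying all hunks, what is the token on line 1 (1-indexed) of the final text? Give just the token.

Answer: ojmsp

Derivation:
Hunk 1: at line 1 remove [tvlt,mjub,kjdl] add [elejk] -> 8 lines: ojmsp elejk iszi qeey sie yczk jqith cxv
Hunk 2: at line 2 remove [qeey,sie,yczk] add [szdub,ugtcp,jwhv] -> 8 lines: ojmsp elejk iszi szdub ugtcp jwhv jqith cxv
Hunk 3: at line 3 remove [ugtcp] add [ckisl] -> 8 lines: ojmsp elejk iszi szdub ckisl jwhv jqith cxv
Hunk 4: at line 2 remove [iszi,szdub,ckisl] add [qijp] -> 6 lines: ojmsp elejk qijp jwhv jqith cxv
Hunk 5: at line 2 remove [jwhv] add [whup] -> 6 lines: ojmsp elejk qijp whup jqith cxv
Hunk 6: at line 2 remove [whup] add [qkwhb,ymuwr,swmfw] -> 8 lines: ojmsp elejk qijp qkwhb ymuwr swmfw jqith cxv
Final line 1: ojmsp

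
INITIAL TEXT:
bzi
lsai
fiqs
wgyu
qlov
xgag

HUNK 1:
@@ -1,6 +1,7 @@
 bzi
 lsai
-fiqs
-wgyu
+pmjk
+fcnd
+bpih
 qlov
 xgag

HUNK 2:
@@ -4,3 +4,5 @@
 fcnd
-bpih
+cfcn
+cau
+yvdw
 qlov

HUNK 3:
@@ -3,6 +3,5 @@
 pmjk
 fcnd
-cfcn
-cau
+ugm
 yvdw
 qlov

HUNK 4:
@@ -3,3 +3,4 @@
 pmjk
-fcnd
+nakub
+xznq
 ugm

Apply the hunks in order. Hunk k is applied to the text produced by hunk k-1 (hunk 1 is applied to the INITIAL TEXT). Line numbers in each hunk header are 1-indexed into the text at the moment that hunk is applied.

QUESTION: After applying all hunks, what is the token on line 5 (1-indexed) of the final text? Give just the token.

Hunk 1: at line 1 remove [fiqs,wgyu] add [pmjk,fcnd,bpih] -> 7 lines: bzi lsai pmjk fcnd bpih qlov xgag
Hunk 2: at line 4 remove [bpih] add [cfcn,cau,yvdw] -> 9 lines: bzi lsai pmjk fcnd cfcn cau yvdw qlov xgag
Hunk 3: at line 3 remove [cfcn,cau] add [ugm] -> 8 lines: bzi lsai pmjk fcnd ugm yvdw qlov xgag
Hunk 4: at line 3 remove [fcnd] add [nakub,xznq] -> 9 lines: bzi lsai pmjk nakub xznq ugm yvdw qlov xgag
Final line 5: xznq

Answer: xznq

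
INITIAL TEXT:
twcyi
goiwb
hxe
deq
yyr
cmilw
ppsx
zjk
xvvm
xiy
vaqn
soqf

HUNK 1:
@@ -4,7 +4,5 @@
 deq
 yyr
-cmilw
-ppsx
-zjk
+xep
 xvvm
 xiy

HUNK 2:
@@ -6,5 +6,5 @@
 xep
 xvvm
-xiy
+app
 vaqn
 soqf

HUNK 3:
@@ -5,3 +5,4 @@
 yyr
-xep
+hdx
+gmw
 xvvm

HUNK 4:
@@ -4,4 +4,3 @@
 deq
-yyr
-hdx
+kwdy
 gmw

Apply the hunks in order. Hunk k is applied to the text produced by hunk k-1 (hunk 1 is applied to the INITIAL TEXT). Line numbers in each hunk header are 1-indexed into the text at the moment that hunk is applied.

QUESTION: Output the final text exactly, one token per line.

Answer: twcyi
goiwb
hxe
deq
kwdy
gmw
xvvm
app
vaqn
soqf

Derivation:
Hunk 1: at line 4 remove [cmilw,ppsx,zjk] add [xep] -> 10 lines: twcyi goiwb hxe deq yyr xep xvvm xiy vaqn soqf
Hunk 2: at line 6 remove [xiy] add [app] -> 10 lines: twcyi goiwb hxe deq yyr xep xvvm app vaqn soqf
Hunk 3: at line 5 remove [xep] add [hdx,gmw] -> 11 lines: twcyi goiwb hxe deq yyr hdx gmw xvvm app vaqn soqf
Hunk 4: at line 4 remove [yyr,hdx] add [kwdy] -> 10 lines: twcyi goiwb hxe deq kwdy gmw xvvm app vaqn soqf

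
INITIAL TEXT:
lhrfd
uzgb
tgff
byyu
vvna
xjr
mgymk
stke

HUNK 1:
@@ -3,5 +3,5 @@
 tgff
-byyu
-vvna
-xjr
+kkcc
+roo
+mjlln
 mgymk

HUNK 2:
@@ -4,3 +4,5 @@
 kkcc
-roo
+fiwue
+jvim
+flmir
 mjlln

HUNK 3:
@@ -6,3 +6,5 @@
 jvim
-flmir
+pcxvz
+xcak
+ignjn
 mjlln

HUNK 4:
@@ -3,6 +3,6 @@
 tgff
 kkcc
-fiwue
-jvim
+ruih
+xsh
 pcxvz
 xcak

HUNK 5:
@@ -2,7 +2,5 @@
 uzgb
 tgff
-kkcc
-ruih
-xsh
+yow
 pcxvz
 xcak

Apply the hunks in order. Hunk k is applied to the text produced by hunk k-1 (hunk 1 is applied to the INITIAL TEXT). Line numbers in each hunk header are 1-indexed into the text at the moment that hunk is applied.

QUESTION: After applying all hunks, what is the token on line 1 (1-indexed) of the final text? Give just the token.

Hunk 1: at line 3 remove [byyu,vvna,xjr] add [kkcc,roo,mjlln] -> 8 lines: lhrfd uzgb tgff kkcc roo mjlln mgymk stke
Hunk 2: at line 4 remove [roo] add [fiwue,jvim,flmir] -> 10 lines: lhrfd uzgb tgff kkcc fiwue jvim flmir mjlln mgymk stke
Hunk 3: at line 6 remove [flmir] add [pcxvz,xcak,ignjn] -> 12 lines: lhrfd uzgb tgff kkcc fiwue jvim pcxvz xcak ignjn mjlln mgymk stke
Hunk 4: at line 3 remove [fiwue,jvim] add [ruih,xsh] -> 12 lines: lhrfd uzgb tgff kkcc ruih xsh pcxvz xcak ignjn mjlln mgymk stke
Hunk 5: at line 2 remove [kkcc,ruih,xsh] add [yow] -> 10 lines: lhrfd uzgb tgff yow pcxvz xcak ignjn mjlln mgymk stke
Final line 1: lhrfd

Answer: lhrfd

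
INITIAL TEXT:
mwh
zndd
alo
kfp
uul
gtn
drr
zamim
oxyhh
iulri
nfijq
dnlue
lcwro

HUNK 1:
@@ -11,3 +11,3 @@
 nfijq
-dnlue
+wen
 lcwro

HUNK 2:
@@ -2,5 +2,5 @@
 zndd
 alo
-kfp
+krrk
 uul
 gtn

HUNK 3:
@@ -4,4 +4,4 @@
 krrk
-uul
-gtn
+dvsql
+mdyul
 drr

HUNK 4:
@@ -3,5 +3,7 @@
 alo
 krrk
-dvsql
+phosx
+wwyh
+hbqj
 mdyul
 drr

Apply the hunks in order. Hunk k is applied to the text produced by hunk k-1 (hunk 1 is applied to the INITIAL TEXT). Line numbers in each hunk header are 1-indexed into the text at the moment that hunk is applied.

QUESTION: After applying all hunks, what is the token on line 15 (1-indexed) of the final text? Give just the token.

Answer: lcwro

Derivation:
Hunk 1: at line 11 remove [dnlue] add [wen] -> 13 lines: mwh zndd alo kfp uul gtn drr zamim oxyhh iulri nfijq wen lcwro
Hunk 2: at line 2 remove [kfp] add [krrk] -> 13 lines: mwh zndd alo krrk uul gtn drr zamim oxyhh iulri nfijq wen lcwro
Hunk 3: at line 4 remove [uul,gtn] add [dvsql,mdyul] -> 13 lines: mwh zndd alo krrk dvsql mdyul drr zamim oxyhh iulri nfijq wen lcwro
Hunk 4: at line 3 remove [dvsql] add [phosx,wwyh,hbqj] -> 15 lines: mwh zndd alo krrk phosx wwyh hbqj mdyul drr zamim oxyhh iulri nfijq wen lcwro
Final line 15: lcwro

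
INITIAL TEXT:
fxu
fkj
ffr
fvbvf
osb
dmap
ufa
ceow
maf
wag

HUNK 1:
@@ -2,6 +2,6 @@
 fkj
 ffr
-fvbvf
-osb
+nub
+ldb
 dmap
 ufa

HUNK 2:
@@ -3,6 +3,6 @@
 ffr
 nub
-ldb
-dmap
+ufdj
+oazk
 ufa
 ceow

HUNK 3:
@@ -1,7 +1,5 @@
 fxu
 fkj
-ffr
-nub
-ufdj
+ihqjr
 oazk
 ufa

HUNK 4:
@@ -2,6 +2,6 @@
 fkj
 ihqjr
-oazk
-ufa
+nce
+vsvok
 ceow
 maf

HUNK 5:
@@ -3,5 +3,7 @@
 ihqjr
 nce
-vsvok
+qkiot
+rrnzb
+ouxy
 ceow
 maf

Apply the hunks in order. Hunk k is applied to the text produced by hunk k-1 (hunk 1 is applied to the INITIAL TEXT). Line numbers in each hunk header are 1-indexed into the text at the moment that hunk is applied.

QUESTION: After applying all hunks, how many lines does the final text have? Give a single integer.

Hunk 1: at line 2 remove [fvbvf,osb] add [nub,ldb] -> 10 lines: fxu fkj ffr nub ldb dmap ufa ceow maf wag
Hunk 2: at line 3 remove [ldb,dmap] add [ufdj,oazk] -> 10 lines: fxu fkj ffr nub ufdj oazk ufa ceow maf wag
Hunk 3: at line 1 remove [ffr,nub,ufdj] add [ihqjr] -> 8 lines: fxu fkj ihqjr oazk ufa ceow maf wag
Hunk 4: at line 2 remove [oazk,ufa] add [nce,vsvok] -> 8 lines: fxu fkj ihqjr nce vsvok ceow maf wag
Hunk 5: at line 3 remove [vsvok] add [qkiot,rrnzb,ouxy] -> 10 lines: fxu fkj ihqjr nce qkiot rrnzb ouxy ceow maf wag
Final line count: 10

Answer: 10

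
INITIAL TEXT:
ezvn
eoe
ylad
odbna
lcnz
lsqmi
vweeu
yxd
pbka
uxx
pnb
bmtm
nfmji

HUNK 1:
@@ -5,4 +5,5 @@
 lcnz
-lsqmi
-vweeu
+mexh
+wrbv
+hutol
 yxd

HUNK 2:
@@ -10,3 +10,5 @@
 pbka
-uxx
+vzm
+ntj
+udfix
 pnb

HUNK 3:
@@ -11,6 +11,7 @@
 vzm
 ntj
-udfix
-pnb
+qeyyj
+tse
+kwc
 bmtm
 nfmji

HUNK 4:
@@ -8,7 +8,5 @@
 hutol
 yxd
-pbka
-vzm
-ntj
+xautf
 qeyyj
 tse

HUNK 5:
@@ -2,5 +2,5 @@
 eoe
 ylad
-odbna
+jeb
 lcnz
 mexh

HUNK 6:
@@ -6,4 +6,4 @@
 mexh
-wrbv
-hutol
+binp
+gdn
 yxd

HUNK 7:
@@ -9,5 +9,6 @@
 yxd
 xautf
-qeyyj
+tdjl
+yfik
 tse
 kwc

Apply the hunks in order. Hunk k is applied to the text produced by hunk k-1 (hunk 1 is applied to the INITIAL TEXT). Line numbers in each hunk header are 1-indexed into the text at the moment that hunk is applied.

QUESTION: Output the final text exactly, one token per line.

Answer: ezvn
eoe
ylad
jeb
lcnz
mexh
binp
gdn
yxd
xautf
tdjl
yfik
tse
kwc
bmtm
nfmji

Derivation:
Hunk 1: at line 5 remove [lsqmi,vweeu] add [mexh,wrbv,hutol] -> 14 lines: ezvn eoe ylad odbna lcnz mexh wrbv hutol yxd pbka uxx pnb bmtm nfmji
Hunk 2: at line 10 remove [uxx] add [vzm,ntj,udfix] -> 16 lines: ezvn eoe ylad odbna lcnz mexh wrbv hutol yxd pbka vzm ntj udfix pnb bmtm nfmji
Hunk 3: at line 11 remove [udfix,pnb] add [qeyyj,tse,kwc] -> 17 lines: ezvn eoe ylad odbna lcnz mexh wrbv hutol yxd pbka vzm ntj qeyyj tse kwc bmtm nfmji
Hunk 4: at line 8 remove [pbka,vzm,ntj] add [xautf] -> 15 lines: ezvn eoe ylad odbna lcnz mexh wrbv hutol yxd xautf qeyyj tse kwc bmtm nfmji
Hunk 5: at line 2 remove [odbna] add [jeb] -> 15 lines: ezvn eoe ylad jeb lcnz mexh wrbv hutol yxd xautf qeyyj tse kwc bmtm nfmji
Hunk 6: at line 6 remove [wrbv,hutol] add [binp,gdn] -> 15 lines: ezvn eoe ylad jeb lcnz mexh binp gdn yxd xautf qeyyj tse kwc bmtm nfmji
Hunk 7: at line 9 remove [qeyyj] add [tdjl,yfik] -> 16 lines: ezvn eoe ylad jeb lcnz mexh binp gdn yxd xautf tdjl yfik tse kwc bmtm nfmji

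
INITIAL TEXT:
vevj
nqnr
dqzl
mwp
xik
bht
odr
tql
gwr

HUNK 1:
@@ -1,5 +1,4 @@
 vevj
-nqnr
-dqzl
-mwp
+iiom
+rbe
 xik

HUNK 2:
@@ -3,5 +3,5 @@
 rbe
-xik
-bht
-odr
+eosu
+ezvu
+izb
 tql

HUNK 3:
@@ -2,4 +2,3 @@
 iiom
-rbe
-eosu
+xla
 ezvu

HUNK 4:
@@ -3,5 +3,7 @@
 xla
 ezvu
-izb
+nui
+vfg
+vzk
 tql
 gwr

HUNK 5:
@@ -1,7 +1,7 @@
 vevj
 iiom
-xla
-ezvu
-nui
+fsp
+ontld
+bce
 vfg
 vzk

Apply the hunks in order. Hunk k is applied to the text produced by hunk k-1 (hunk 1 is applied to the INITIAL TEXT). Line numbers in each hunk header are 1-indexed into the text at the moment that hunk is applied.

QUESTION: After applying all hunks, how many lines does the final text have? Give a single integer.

Hunk 1: at line 1 remove [nqnr,dqzl,mwp] add [iiom,rbe] -> 8 lines: vevj iiom rbe xik bht odr tql gwr
Hunk 2: at line 3 remove [xik,bht,odr] add [eosu,ezvu,izb] -> 8 lines: vevj iiom rbe eosu ezvu izb tql gwr
Hunk 3: at line 2 remove [rbe,eosu] add [xla] -> 7 lines: vevj iiom xla ezvu izb tql gwr
Hunk 4: at line 3 remove [izb] add [nui,vfg,vzk] -> 9 lines: vevj iiom xla ezvu nui vfg vzk tql gwr
Hunk 5: at line 1 remove [xla,ezvu,nui] add [fsp,ontld,bce] -> 9 lines: vevj iiom fsp ontld bce vfg vzk tql gwr
Final line count: 9

Answer: 9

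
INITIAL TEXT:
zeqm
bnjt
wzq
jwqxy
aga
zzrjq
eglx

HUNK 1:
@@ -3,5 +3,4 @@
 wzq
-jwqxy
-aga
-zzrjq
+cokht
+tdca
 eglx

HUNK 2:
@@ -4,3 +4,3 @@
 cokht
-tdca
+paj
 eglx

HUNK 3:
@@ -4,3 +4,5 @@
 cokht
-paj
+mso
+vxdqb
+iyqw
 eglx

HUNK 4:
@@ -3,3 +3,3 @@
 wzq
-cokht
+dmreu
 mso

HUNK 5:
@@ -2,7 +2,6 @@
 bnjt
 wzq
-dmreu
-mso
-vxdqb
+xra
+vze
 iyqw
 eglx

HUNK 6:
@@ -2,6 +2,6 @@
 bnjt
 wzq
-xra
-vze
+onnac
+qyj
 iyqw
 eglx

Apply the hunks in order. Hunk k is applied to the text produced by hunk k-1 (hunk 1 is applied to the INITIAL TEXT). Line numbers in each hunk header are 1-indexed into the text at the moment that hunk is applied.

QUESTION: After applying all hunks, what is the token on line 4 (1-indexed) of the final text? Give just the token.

Hunk 1: at line 3 remove [jwqxy,aga,zzrjq] add [cokht,tdca] -> 6 lines: zeqm bnjt wzq cokht tdca eglx
Hunk 2: at line 4 remove [tdca] add [paj] -> 6 lines: zeqm bnjt wzq cokht paj eglx
Hunk 3: at line 4 remove [paj] add [mso,vxdqb,iyqw] -> 8 lines: zeqm bnjt wzq cokht mso vxdqb iyqw eglx
Hunk 4: at line 3 remove [cokht] add [dmreu] -> 8 lines: zeqm bnjt wzq dmreu mso vxdqb iyqw eglx
Hunk 5: at line 2 remove [dmreu,mso,vxdqb] add [xra,vze] -> 7 lines: zeqm bnjt wzq xra vze iyqw eglx
Hunk 6: at line 2 remove [xra,vze] add [onnac,qyj] -> 7 lines: zeqm bnjt wzq onnac qyj iyqw eglx
Final line 4: onnac

Answer: onnac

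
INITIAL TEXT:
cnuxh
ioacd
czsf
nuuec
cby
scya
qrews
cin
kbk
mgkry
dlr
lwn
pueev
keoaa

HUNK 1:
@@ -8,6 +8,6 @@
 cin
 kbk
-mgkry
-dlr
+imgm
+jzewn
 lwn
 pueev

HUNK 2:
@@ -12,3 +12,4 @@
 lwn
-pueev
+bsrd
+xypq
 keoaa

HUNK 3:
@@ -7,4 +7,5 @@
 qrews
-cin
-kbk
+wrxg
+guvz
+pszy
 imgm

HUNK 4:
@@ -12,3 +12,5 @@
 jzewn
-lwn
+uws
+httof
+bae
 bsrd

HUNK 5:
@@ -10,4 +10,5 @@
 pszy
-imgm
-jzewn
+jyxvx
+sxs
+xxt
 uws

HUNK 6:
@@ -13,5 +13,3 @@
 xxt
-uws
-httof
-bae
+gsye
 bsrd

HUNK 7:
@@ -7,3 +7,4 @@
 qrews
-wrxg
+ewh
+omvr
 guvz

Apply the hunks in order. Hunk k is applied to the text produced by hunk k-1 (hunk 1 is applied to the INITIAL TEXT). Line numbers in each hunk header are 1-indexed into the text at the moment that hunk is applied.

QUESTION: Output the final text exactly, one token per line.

Hunk 1: at line 8 remove [mgkry,dlr] add [imgm,jzewn] -> 14 lines: cnuxh ioacd czsf nuuec cby scya qrews cin kbk imgm jzewn lwn pueev keoaa
Hunk 2: at line 12 remove [pueev] add [bsrd,xypq] -> 15 lines: cnuxh ioacd czsf nuuec cby scya qrews cin kbk imgm jzewn lwn bsrd xypq keoaa
Hunk 3: at line 7 remove [cin,kbk] add [wrxg,guvz,pszy] -> 16 lines: cnuxh ioacd czsf nuuec cby scya qrews wrxg guvz pszy imgm jzewn lwn bsrd xypq keoaa
Hunk 4: at line 12 remove [lwn] add [uws,httof,bae] -> 18 lines: cnuxh ioacd czsf nuuec cby scya qrews wrxg guvz pszy imgm jzewn uws httof bae bsrd xypq keoaa
Hunk 5: at line 10 remove [imgm,jzewn] add [jyxvx,sxs,xxt] -> 19 lines: cnuxh ioacd czsf nuuec cby scya qrews wrxg guvz pszy jyxvx sxs xxt uws httof bae bsrd xypq keoaa
Hunk 6: at line 13 remove [uws,httof,bae] add [gsye] -> 17 lines: cnuxh ioacd czsf nuuec cby scya qrews wrxg guvz pszy jyxvx sxs xxt gsye bsrd xypq keoaa
Hunk 7: at line 7 remove [wrxg] add [ewh,omvr] -> 18 lines: cnuxh ioacd czsf nuuec cby scya qrews ewh omvr guvz pszy jyxvx sxs xxt gsye bsrd xypq keoaa

Answer: cnuxh
ioacd
czsf
nuuec
cby
scya
qrews
ewh
omvr
guvz
pszy
jyxvx
sxs
xxt
gsye
bsrd
xypq
keoaa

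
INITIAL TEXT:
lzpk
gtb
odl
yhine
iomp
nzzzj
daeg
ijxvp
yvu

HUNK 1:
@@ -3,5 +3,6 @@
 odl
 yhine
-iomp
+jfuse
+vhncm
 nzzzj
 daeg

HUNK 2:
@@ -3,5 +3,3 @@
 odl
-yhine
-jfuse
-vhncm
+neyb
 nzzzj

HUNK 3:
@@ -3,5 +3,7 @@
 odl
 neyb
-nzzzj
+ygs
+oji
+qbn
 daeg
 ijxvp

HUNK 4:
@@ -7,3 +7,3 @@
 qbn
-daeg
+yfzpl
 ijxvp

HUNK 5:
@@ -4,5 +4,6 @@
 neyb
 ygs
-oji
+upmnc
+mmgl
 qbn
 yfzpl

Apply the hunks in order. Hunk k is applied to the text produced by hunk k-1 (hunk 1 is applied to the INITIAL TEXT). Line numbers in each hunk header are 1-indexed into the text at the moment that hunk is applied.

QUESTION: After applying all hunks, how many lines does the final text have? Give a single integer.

Answer: 11

Derivation:
Hunk 1: at line 3 remove [iomp] add [jfuse,vhncm] -> 10 lines: lzpk gtb odl yhine jfuse vhncm nzzzj daeg ijxvp yvu
Hunk 2: at line 3 remove [yhine,jfuse,vhncm] add [neyb] -> 8 lines: lzpk gtb odl neyb nzzzj daeg ijxvp yvu
Hunk 3: at line 3 remove [nzzzj] add [ygs,oji,qbn] -> 10 lines: lzpk gtb odl neyb ygs oji qbn daeg ijxvp yvu
Hunk 4: at line 7 remove [daeg] add [yfzpl] -> 10 lines: lzpk gtb odl neyb ygs oji qbn yfzpl ijxvp yvu
Hunk 5: at line 4 remove [oji] add [upmnc,mmgl] -> 11 lines: lzpk gtb odl neyb ygs upmnc mmgl qbn yfzpl ijxvp yvu
Final line count: 11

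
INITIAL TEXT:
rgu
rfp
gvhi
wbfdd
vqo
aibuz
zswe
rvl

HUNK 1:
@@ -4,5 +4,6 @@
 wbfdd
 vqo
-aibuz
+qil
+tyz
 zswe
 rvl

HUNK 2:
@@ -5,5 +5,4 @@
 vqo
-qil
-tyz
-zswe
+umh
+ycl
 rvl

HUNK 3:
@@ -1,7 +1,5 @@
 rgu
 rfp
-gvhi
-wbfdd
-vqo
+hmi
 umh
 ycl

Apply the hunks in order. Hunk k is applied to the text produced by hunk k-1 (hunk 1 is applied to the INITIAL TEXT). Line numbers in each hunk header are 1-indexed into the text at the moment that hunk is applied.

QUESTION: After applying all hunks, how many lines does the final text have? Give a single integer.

Answer: 6

Derivation:
Hunk 1: at line 4 remove [aibuz] add [qil,tyz] -> 9 lines: rgu rfp gvhi wbfdd vqo qil tyz zswe rvl
Hunk 2: at line 5 remove [qil,tyz,zswe] add [umh,ycl] -> 8 lines: rgu rfp gvhi wbfdd vqo umh ycl rvl
Hunk 3: at line 1 remove [gvhi,wbfdd,vqo] add [hmi] -> 6 lines: rgu rfp hmi umh ycl rvl
Final line count: 6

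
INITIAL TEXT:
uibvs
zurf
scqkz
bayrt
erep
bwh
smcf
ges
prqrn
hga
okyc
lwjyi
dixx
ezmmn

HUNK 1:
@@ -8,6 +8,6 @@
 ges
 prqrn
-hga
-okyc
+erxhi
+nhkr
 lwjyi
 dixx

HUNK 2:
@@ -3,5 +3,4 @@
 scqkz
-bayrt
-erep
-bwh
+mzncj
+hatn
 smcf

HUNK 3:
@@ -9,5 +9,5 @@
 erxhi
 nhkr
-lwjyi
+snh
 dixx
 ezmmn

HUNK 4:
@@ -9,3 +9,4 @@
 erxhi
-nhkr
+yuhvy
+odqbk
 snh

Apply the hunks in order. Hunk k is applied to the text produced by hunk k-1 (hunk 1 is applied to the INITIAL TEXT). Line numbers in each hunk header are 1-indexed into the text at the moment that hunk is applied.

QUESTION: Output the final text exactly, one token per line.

Answer: uibvs
zurf
scqkz
mzncj
hatn
smcf
ges
prqrn
erxhi
yuhvy
odqbk
snh
dixx
ezmmn

Derivation:
Hunk 1: at line 8 remove [hga,okyc] add [erxhi,nhkr] -> 14 lines: uibvs zurf scqkz bayrt erep bwh smcf ges prqrn erxhi nhkr lwjyi dixx ezmmn
Hunk 2: at line 3 remove [bayrt,erep,bwh] add [mzncj,hatn] -> 13 lines: uibvs zurf scqkz mzncj hatn smcf ges prqrn erxhi nhkr lwjyi dixx ezmmn
Hunk 3: at line 9 remove [lwjyi] add [snh] -> 13 lines: uibvs zurf scqkz mzncj hatn smcf ges prqrn erxhi nhkr snh dixx ezmmn
Hunk 4: at line 9 remove [nhkr] add [yuhvy,odqbk] -> 14 lines: uibvs zurf scqkz mzncj hatn smcf ges prqrn erxhi yuhvy odqbk snh dixx ezmmn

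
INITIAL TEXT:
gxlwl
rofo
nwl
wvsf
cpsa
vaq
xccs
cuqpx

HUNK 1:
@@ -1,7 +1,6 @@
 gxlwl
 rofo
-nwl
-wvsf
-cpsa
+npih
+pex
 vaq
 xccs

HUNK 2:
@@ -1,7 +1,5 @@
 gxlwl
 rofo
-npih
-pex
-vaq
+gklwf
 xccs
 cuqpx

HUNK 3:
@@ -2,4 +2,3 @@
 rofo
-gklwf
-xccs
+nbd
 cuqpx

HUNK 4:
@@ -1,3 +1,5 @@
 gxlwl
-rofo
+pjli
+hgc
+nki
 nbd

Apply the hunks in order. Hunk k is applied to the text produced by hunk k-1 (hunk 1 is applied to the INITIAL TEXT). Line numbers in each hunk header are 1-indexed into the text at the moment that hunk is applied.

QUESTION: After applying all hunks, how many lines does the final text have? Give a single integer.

Answer: 6

Derivation:
Hunk 1: at line 1 remove [nwl,wvsf,cpsa] add [npih,pex] -> 7 lines: gxlwl rofo npih pex vaq xccs cuqpx
Hunk 2: at line 1 remove [npih,pex,vaq] add [gklwf] -> 5 lines: gxlwl rofo gklwf xccs cuqpx
Hunk 3: at line 2 remove [gklwf,xccs] add [nbd] -> 4 lines: gxlwl rofo nbd cuqpx
Hunk 4: at line 1 remove [rofo] add [pjli,hgc,nki] -> 6 lines: gxlwl pjli hgc nki nbd cuqpx
Final line count: 6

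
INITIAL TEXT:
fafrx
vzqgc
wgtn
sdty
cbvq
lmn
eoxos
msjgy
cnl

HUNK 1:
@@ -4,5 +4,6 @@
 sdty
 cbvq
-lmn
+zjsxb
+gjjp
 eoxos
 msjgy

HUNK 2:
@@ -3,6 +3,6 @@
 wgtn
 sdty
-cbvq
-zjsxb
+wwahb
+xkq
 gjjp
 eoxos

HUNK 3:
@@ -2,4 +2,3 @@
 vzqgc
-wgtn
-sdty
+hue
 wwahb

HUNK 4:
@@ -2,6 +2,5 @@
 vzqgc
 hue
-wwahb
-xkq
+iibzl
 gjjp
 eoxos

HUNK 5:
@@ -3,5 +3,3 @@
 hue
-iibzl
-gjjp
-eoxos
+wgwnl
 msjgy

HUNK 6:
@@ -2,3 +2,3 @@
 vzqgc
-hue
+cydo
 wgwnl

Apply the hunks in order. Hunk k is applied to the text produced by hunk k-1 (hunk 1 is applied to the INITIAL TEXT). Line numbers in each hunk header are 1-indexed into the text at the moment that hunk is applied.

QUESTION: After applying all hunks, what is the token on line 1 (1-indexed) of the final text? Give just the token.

Answer: fafrx

Derivation:
Hunk 1: at line 4 remove [lmn] add [zjsxb,gjjp] -> 10 lines: fafrx vzqgc wgtn sdty cbvq zjsxb gjjp eoxos msjgy cnl
Hunk 2: at line 3 remove [cbvq,zjsxb] add [wwahb,xkq] -> 10 lines: fafrx vzqgc wgtn sdty wwahb xkq gjjp eoxos msjgy cnl
Hunk 3: at line 2 remove [wgtn,sdty] add [hue] -> 9 lines: fafrx vzqgc hue wwahb xkq gjjp eoxos msjgy cnl
Hunk 4: at line 2 remove [wwahb,xkq] add [iibzl] -> 8 lines: fafrx vzqgc hue iibzl gjjp eoxos msjgy cnl
Hunk 5: at line 3 remove [iibzl,gjjp,eoxos] add [wgwnl] -> 6 lines: fafrx vzqgc hue wgwnl msjgy cnl
Hunk 6: at line 2 remove [hue] add [cydo] -> 6 lines: fafrx vzqgc cydo wgwnl msjgy cnl
Final line 1: fafrx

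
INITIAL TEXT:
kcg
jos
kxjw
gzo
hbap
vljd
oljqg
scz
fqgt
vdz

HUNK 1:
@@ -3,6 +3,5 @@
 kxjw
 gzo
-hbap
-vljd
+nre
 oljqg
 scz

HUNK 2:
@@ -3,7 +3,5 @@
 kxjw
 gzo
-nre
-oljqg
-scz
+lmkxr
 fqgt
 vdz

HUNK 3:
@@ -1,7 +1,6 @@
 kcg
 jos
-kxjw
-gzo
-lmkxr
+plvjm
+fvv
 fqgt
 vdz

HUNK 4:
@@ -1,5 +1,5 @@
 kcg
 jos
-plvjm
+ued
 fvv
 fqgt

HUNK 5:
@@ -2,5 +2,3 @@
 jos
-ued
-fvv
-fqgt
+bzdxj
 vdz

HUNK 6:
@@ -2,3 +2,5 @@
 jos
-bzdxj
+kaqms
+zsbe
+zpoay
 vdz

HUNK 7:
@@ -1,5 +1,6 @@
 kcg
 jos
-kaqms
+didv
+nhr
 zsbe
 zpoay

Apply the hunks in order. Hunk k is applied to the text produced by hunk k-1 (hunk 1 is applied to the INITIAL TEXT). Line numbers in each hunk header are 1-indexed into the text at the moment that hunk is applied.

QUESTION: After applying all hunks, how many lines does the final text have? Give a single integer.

Answer: 7

Derivation:
Hunk 1: at line 3 remove [hbap,vljd] add [nre] -> 9 lines: kcg jos kxjw gzo nre oljqg scz fqgt vdz
Hunk 2: at line 3 remove [nre,oljqg,scz] add [lmkxr] -> 7 lines: kcg jos kxjw gzo lmkxr fqgt vdz
Hunk 3: at line 1 remove [kxjw,gzo,lmkxr] add [plvjm,fvv] -> 6 lines: kcg jos plvjm fvv fqgt vdz
Hunk 4: at line 1 remove [plvjm] add [ued] -> 6 lines: kcg jos ued fvv fqgt vdz
Hunk 5: at line 2 remove [ued,fvv,fqgt] add [bzdxj] -> 4 lines: kcg jos bzdxj vdz
Hunk 6: at line 2 remove [bzdxj] add [kaqms,zsbe,zpoay] -> 6 lines: kcg jos kaqms zsbe zpoay vdz
Hunk 7: at line 1 remove [kaqms] add [didv,nhr] -> 7 lines: kcg jos didv nhr zsbe zpoay vdz
Final line count: 7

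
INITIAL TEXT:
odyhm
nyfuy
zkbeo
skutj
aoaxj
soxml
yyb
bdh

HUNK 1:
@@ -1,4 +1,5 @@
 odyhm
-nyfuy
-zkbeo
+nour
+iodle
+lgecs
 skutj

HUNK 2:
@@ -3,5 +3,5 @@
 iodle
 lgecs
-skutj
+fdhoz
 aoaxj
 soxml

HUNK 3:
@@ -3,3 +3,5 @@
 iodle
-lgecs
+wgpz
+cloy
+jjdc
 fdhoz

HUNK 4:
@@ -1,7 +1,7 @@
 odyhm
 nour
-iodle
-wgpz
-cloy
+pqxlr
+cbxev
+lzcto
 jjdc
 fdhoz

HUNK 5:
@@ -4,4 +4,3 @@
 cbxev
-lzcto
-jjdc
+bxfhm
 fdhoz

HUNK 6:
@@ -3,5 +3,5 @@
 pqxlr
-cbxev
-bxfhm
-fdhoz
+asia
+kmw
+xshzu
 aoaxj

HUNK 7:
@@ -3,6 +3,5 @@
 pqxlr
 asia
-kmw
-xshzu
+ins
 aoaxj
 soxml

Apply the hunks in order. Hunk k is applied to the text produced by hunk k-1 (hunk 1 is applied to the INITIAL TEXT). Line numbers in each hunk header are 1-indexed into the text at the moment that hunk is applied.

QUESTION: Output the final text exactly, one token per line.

Answer: odyhm
nour
pqxlr
asia
ins
aoaxj
soxml
yyb
bdh

Derivation:
Hunk 1: at line 1 remove [nyfuy,zkbeo] add [nour,iodle,lgecs] -> 9 lines: odyhm nour iodle lgecs skutj aoaxj soxml yyb bdh
Hunk 2: at line 3 remove [skutj] add [fdhoz] -> 9 lines: odyhm nour iodle lgecs fdhoz aoaxj soxml yyb bdh
Hunk 3: at line 3 remove [lgecs] add [wgpz,cloy,jjdc] -> 11 lines: odyhm nour iodle wgpz cloy jjdc fdhoz aoaxj soxml yyb bdh
Hunk 4: at line 1 remove [iodle,wgpz,cloy] add [pqxlr,cbxev,lzcto] -> 11 lines: odyhm nour pqxlr cbxev lzcto jjdc fdhoz aoaxj soxml yyb bdh
Hunk 5: at line 4 remove [lzcto,jjdc] add [bxfhm] -> 10 lines: odyhm nour pqxlr cbxev bxfhm fdhoz aoaxj soxml yyb bdh
Hunk 6: at line 3 remove [cbxev,bxfhm,fdhoz] add [asia,kmw,xshzu] -> 10 lines: odyhm nour pqxlr asia kmw xshzu aoaxj soxml yyb bdh
Hunk 7: at line 3 remove [kmw,xshzu] add [ins] -> 9 lines: odyhm nour pqxlr asia ins aoaxj soxml yyb bdh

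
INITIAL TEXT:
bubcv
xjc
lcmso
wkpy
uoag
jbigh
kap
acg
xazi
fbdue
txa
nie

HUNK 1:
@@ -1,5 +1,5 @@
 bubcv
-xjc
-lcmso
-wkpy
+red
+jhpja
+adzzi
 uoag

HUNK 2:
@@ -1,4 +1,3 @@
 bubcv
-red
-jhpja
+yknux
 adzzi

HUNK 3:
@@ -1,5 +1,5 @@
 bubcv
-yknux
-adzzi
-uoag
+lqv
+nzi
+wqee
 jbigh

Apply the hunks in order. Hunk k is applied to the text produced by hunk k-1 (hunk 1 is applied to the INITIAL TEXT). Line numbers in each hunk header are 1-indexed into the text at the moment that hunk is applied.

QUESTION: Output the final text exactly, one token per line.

Answer: bubcv
lqv
nzi
wqee
jbigh
kap
acg
xazi
fbdue
txa
nie

Derivation:
Hunk 1: at line 1 remove [xjc,lcmso,wkpy] add [red,jhpja,adzzi] -> 12 lines: bubcv red jhpja adzzi uoag jbigh kap acg xazi fbdue txa nie
Hunk 2: at line 1 remove [red,jhpja] add [yknux] -> 11 lines: bubcv yknux adzzi uoag jbigh kap acg xazi fbdue txa nie
Hunk 3: at line 1 remove [yknux,adzzi,uoag] add [lqv,nzi,wqee] -> 11 lines: bubcv lqv nzi wqee jbigh kap acg xazi fbdue txa nie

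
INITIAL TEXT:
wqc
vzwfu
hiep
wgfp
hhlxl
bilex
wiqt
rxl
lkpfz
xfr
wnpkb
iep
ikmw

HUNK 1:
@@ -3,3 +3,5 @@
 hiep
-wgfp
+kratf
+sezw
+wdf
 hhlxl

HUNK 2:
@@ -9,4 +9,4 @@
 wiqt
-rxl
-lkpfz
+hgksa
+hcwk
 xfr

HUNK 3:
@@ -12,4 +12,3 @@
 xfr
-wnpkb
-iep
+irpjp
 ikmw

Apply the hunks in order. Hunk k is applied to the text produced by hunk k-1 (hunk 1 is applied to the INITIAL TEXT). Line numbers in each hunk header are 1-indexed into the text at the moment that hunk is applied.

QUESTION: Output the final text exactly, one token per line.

Answer: wqc
vzwfu
hiep
kratf
sezw
wdf
hhlxl
bilex
wiqt
hgksa
hcwk
xfr
irpjp
ikmw

Derivation:
Hunk 1: at line 3 remove [wgfp] add [kratf,sezw,wdf] -> 15 lines: wqc vzwfu hiep kratf sezw wdf hhlxl bilex wiqt rxl lkpfz xfr wnpkb iep ikmw
Hunk 2: at line 9 remove [rxl,lkpfz] add [hgksa,hcwk] -> 15 lines: wqc vzwfu hiep kratf sezw wdf hhlxl bilex wiqt hgksa hcwk xfr wnpkb iep ikmw
Hunk 3: at line 12 remove [wnpkb,iep] add [irpjp] -> 14 lines: wqc vzwfu hiep kratf sezw wdf hhlxl bilex wiqt hgksa hcwk xfr irpjp ikmw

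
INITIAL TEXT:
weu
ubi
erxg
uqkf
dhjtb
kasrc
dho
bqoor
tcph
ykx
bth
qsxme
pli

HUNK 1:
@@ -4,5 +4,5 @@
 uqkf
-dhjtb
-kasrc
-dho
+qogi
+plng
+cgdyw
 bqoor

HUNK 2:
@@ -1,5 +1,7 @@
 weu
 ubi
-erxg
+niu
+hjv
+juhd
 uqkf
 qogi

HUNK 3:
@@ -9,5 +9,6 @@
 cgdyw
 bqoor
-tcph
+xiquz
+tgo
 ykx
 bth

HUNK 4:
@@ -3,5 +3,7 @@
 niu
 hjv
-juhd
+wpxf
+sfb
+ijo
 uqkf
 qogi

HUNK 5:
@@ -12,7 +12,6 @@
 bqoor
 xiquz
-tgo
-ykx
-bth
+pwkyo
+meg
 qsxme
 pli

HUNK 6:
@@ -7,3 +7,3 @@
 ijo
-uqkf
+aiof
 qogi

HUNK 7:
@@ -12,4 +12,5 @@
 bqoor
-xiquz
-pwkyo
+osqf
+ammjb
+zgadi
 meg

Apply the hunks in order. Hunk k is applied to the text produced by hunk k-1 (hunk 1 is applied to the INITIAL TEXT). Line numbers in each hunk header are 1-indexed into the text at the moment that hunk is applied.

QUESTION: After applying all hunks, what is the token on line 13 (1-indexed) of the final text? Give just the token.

Answer: osqf

Derivation:
Hunk 1: at line 4 remove [dhjtb,kasrc,dho] add [qogi,plng,cgdyw] -> 13 lines: weu ubi erxg uqkf qogi plng cgdyw bqoor tcph ykx bth qsxme pli
Hunk 2: at line 1 remove [erxg] add [niu,hjv,juhd] -> 15 lines: weu ubi niu hjv juhd uqkf qogi plng cgdyw bqoor tcph ykx bth qsxme pli
Hunk 3: at line 9 remove [tcph] add [xiquz,tgo] -> 16 lines: weu ubi niu hjv juhd uqkf qogi plng cgdyw bqoor xiquz tgo ykx bth qsxme pli
Hunk 4: at line 3 remove [juhd] add [wpxf,sfb,ijo] -> 18 lines: weu ubi niu hjv wpxf sfb ijo uqkf qogi plng cgdyw bqoor xiquz tgo ykx bth qsxme pli
Hunk 5: at line 12 remove [tgo,ykx,bth] add [pwkyo,meg] -> 17 lines: weu ubi niu hjv wpxf sfb ijo uqkf qogi plng cgdyw bqoor xiquz pwkyo meg qsxme pli
Hunk 6: at line 7 remove [uqkf] add [aiof] -> 17 lines: weu ubi niu hjv wpxf sfb ijo aiof qogi plng cgdyw bqoor xiquz pwkyo meg qsxme pli
Hunk 7: at line 12 remove [xiquz,pwkyo] add [osqf,ammjb,zgadi] -> 18 lines: weu ubi niu hjv wpxf sfb ijo aiof qogi plng cgdyw bqoor osqf ammjb zgadi meg qsxme pli
Final line 13: osqf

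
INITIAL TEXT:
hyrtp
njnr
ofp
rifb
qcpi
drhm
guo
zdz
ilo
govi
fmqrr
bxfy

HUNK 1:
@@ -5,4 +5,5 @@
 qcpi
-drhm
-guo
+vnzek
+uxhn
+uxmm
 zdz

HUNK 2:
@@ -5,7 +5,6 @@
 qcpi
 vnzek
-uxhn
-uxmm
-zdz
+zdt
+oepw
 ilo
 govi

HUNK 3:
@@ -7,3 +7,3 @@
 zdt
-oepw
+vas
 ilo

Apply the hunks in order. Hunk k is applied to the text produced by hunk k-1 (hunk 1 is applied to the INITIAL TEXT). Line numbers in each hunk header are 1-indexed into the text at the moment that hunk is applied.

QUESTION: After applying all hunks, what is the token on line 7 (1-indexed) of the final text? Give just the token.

Hunk 1: at line 5 remove [drhm,guo] add [vnzek,uxhn,uxmm] -> 13 lines: hyrtp njnr ofp rifb qcpi vnzek uxhn uxmm zdz ilo govi fmqrr bxfy
Hunk 2: at line 5 remove [uxhn,uxmm,zdz] add [zdt,oepw] -> 12 lines: hyrtp njnr ofp rifb qcpi vnzek zdt oepw ilo govi fmqrr bxfy
Hunk 3: at line 7 remove [oepw] add [vas] -> 12 lines: hyrtp njnr ofp rifb qcpi vnzek zdt vas ilo govi fmqrr bxfy
Final line 7: zdt

Answer: zdt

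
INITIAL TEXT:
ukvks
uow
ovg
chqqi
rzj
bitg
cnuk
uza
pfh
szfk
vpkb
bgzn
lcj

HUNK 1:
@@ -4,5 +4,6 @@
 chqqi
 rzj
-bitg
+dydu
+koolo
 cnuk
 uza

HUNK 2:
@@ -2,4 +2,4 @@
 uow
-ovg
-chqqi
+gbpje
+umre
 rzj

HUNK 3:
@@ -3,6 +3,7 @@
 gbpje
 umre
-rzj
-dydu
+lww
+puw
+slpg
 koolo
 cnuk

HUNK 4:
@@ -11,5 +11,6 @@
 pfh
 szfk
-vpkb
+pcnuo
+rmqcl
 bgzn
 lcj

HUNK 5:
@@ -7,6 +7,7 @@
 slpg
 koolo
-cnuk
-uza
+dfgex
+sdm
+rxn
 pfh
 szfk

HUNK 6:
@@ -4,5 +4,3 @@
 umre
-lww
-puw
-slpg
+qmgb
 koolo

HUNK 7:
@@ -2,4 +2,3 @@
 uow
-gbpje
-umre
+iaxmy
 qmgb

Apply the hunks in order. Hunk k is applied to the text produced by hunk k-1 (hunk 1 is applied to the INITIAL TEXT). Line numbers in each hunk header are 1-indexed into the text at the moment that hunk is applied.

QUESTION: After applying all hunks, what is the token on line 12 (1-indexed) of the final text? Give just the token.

Hunk 1: at line 4 remove [bitg] add [dydu,koolo] -> 14 lines: ukvks uow ovg chqqi rzj dydu koolo cnuk uza pfh szfk vpkb bgzn lcj
Hunk 2: at line 2 remove [ovg,chqqi] add [gbpje,umre] -> 14 lines: ukvks uow gbpje umre rzj dydu koolo cnuk uza pfh szfk vpkb bgzn lcj
Hunk 3: at line 3 remove [rzj,dydu] add [lww,puw,slpg] -> 15 lines: ukvks uow gbpje umre lww puw slpg koolo cnuk uza pfh szfk vpkb bgzn lcj
Hunk 4: at line 11 remove [vpkb] add [pcnuo,rmqcl] -> 16 lines: ukvks uow gbpje umre lww puw slpg koolo cnuk uza pfh szfk pcnuo rmqcl bgzn lcj
Hunk 5: at line 7 remove [cnuk,uza] add [dfgex,sdm,rxn] -> 17 lines: ukvks uow gbpje umre lww puw slpg koolo dfgex sdm rxn pfh szfk pcnuo rmqcl bgzn lcj
Hunk 6: at line 4 remove [lww,puw,slpg] add [qmgb] -> 15 lines: ukvks uow gbpje umre qmgb koolo dfgex sdm rxn pfh szfk pcnuo rmqcl bgzn lcj
Hunk 7: at line 2 remove [gbpje,umre] add [iaxmy] -> 14 lines: ukvks uow iaxmy qmgb koolo dfgex sdm rxn pfh szfk pcnuo rmqcl bgzn lcj
Final line 12: rmqcl

Answer: rmqcl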